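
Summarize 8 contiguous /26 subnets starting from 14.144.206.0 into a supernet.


Original prefix: /26
Number of subnets: 8 = 2^3
New prefix = 26 - 3 = 23
Supernet: 14.144.206.0/23


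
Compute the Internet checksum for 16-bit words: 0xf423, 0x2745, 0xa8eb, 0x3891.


Sum all words (with carry folding):
+ 0xf423 = 0xf423
+ 0x2745 = 0x1b69
+ 0xa8eb = 0xc454
+ 0x3891 = 0xfce5
One's complement: ~0xfce5
Checksum = 0x031a


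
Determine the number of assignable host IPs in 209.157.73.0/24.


Host bits = 32 - 24 = 8
Total addresses = 2^8 = 256
Usable = total - 2 (network and broadcast)
Usable hosts: 254


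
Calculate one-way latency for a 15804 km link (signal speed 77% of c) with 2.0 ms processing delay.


Speed = 0.77 * 3e5 km/s = 231000 km/s
Propagation delay = 15804 / 231000 = 0.0684 s = 68.4156 ms
Processing delay = 2.0 ms
Total one-way latency = 70.4156 ms


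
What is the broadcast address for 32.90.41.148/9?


Network: 32.0.0.0/9
Host bits = 23
Set all host bits to 1:
Broadcast: 32.127.255.255


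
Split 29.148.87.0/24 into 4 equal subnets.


New prefix = 24 + 2 = 26
Each subnet has 64 addresses
  29.148.87.0/26
  29.148.87.64/26
  29.148.87.128/26
  29.148.87.192/26
Subnets: 29.148.87.0/26, 29.148.87.64/26, 29.148.87.128/26, 29.148.87.192/26


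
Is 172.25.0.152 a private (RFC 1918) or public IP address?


RFC 1918 private ranges:
  10.0.0.0/8 (10.0.0.0 - 10.255.255.255)
  172.16.0.0/12 (172.16.0.0 - 172.31.255.255)
  192.168.0.0/16 (192.168.0.0 - 192.168.255.255)
Private (in 172.16.0.0/12)


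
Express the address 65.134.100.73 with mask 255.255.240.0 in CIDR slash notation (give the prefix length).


Binary: 11111111.11111111.11110000.00000000
Count leading 1s
Prefix: /20


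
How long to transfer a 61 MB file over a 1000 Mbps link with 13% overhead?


Effective throughput = 1000 * (1 - 13/100) = 870 Mbps
File size in Mb = 61 * 8 = 488 Mb
Time = 488 / 870
Time = 0.5609 seconds


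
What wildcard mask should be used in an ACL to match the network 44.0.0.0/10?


Subnet mask: 255.192.0.0
Wildcard = 255.255.255.255 - subnet mask
255 - 255 = 0
255 - 192 = 63
255 - 0 = 255
255 - 0 = 255
Wildcard: 0.63.255.255


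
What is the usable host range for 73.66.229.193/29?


Network: 73.66.229.192
Broadcast: 73.66.229.199
First usable = network + 1
Last usable = broadcast - 1
Range: 73.66.229.193 to 73.66.229.198


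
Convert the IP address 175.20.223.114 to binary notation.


175 = 10101111
20 = 00010100
223 = 11011111
114 = 01110010
Binary: 10101111.00010100.11011111.01110010


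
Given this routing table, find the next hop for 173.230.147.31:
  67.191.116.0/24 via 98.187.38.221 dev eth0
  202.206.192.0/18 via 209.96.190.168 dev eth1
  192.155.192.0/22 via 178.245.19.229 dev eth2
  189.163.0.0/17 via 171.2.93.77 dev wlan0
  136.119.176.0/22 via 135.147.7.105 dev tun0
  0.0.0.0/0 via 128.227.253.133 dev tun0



Longest prefix match for 173.230.147.31:
  /24 67.191.116.0: no
  /18 202.206.192.0: no
  /22 192.155.192.0: no
  /17 189.163.0.0: no
  /22 136.119.176.0: no
  /0 0.0.0.0: MATCH
Selected: next-hop 128.227.253.133 via tun0 (matched /0)


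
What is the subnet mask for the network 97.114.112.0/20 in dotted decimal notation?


/20 means 20 network bits, 12 host bits
Binary: 11111111111111111111000000000000
Mask: 255.255.240.0


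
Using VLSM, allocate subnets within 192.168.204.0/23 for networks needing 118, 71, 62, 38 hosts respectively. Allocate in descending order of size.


118 hosts -> /25 (126 usable): 192.168.204.0/25
71 hosts -> /25 (126 usable): 192.168.204.128/25
62 hosts -> /26 (62 usable): 192.168.205.0/26
38 hosts -> /26 (62 usable): 192.168.205.64/26
Allocation: 192.168.204.0/25 (118 hosts, 126 usable); 192.168.204.128/25 (71 hosts, 126 usable); 192.168.205.0/26 (62 hosts, 62 usable); 192.168.205.64/26 (38 hosts, 62 usable)


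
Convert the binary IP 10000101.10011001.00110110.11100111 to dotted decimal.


10000101 = 133
10011001 = 153
00110110 = 54
11100111 = 231
IP: 133.153.54.231


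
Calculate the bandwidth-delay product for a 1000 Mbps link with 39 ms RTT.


BDP = bandwidth * RTT
= 1000 Mbps * 39 ms
= 1000 * 1e6 * 39 / 1000 bits
= 39000000 bits
= 4875000 bytes
= 4760.7422 KB
BDP = 39000000 bits (4875000 bytes)


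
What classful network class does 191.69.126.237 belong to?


First octet: 191
Binary: 10111111
10xxxxxx -> Class B (128-191)
Class B, default mask 255.255.0.0 (/16)


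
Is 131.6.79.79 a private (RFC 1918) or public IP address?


RFC 1918 private ranges:
  10.0.0.0/8 (10.0.0.0 - 10.255.255.255)
  172.16.0.0/12 (172.16.0.0 - 172.31.255.255)
  192.168.0.0/16 (192.168.0.0 - 192.168.255.255)
Public (not in any RFC 1918 range)


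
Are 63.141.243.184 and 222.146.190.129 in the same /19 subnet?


Mask: 255.255.224.0
63.141.243.184 AND mask = 63.141.224.0
222.146.190.129 AND mask = 222.146.160.0
No, different subnets (63.141.224.0 vs 222.146.160.0)


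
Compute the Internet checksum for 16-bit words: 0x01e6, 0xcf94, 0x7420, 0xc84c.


Sum all words (with carry folding):
+ 0x01e6 = 0x01e6
+ 0xcf94 = 0xd17a
+ 0x7420 = 0x459b
+ 0xc84c = 0x0de8
One's complement: ~0x0de8
Checksum = 0xf217


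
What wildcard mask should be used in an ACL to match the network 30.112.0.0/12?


Subnet mask: 255.240.0.0
Wildcard = 255.255.255.255 - subnet mask
255 - 255 = 0
255 - 240 = 15
255 - 0 = 255
255 - 0 = 255
Wildcard: 0.15.255.255


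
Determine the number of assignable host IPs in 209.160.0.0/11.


Host bits = 32 - 11 = 21
Total addresses = 2^21 = 2097152
Usable = total - 2 (network and broadcast)
Usable hosts: 2097150


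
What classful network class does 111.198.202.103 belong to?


First octet: 111
Binary: 01101111
0xxxxxxx -> Class A (1-126)
Class A, default mask 255.0.0.0 (/8)


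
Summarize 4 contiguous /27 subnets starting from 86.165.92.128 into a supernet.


Original prefix: /27
Number of subnets: 4 = 2^2
New prefix = 27 - 2 = 25
Supernet: 86.165.92.128/25


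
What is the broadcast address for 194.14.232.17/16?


Network: 194.14.0.0/16
Host bits = 16
Set all host bits to 1:
Broadcast: 194.14.255.255


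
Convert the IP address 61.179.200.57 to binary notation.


61 = 00111101
179 = 10110011
200 = 11001000
57 = 00111001
Binary: 00111101.10110011.11001000.00111001


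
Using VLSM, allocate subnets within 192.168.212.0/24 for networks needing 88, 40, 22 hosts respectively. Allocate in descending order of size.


88 hosts -> /25 (126 usable): 192.168.212.0/25
40 hosts -> /26 (62 usable): 192.168.212.128/26
22 hosts -> /27 (30 usable): 192.168.212.192/27
Allocation: 192.168.212.0/25 (88 hosts, 126 usable); 192.168.212.128/26 (40 hosts, 62 usable); 192.168.212.192/27 (22 hosts, 30 usable)


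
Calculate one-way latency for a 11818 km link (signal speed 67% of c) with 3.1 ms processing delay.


Speed = 0.67 * 3e5 km/s = 201000 km/s
Propagation delay = 11818 / 201000 = 0.0588 s = 58.796 ms
Processing delay = 3.1 ms
Total one-way latency = 61.896 ms


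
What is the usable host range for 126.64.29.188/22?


Network: 126.64.28.0
Broadcast: 126.64.31.255
First usable = network + 1
Last usable = broadcast - 1
Range: 126.64.28.1 to 126.64.31.254


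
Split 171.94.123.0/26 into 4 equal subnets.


New prefix = 26 + 2 = 28
Each subnet has 16 addresses
  171.94.123.0/28
  171.94.123.16/28
  171.94.123.32/28
  171.94.123.48/28
Subnets: 171.94.123.0/28, 171.94.123.16/28, 171.94.123.32/28, 171.94.123.48/28


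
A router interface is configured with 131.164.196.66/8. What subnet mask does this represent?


/8 means 8 network bits, 24 host bits
Binary: 11111111000000000000000000000000
Mask: 255.0.0.0


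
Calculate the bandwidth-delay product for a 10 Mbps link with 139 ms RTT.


BDP = bandwidth * RTT
= 10 Mbps * 139 ms
= 10 * 1e6 * 139 / 1000 bits
= 1390000 bits
= 173750 bytes
= 169.6777 KB
BDP = 1390000 bits (173750 bytes)


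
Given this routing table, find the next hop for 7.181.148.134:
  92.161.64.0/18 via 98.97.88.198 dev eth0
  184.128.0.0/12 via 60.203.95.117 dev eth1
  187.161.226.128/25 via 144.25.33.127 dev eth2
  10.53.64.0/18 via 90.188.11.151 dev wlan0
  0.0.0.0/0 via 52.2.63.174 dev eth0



Longest prefix match for 7.181.148.134:
  /18 92.161.64.0: no
  /12 184.128.0.0: no
  /25 187.161.226.128: no
  /18 10.53.64.0: no
  /0 0.0.0.0: MATCH
Selected: next-hop 52.2.63.174 via eth0 (matched /0)


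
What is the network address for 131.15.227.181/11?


IP:   10000011.00001111.11100011.10110101
Mask: 11111111.11100000.00000000.00000000
AND operation:
Net:  10000011.00000000.00000000.00000000
Network: 131.0.0.0/11


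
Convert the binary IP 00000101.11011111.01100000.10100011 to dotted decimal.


00000101 = 5
11011111 = 223
01100000 = 96
10100011 = 163
IP: 5.223.96.163


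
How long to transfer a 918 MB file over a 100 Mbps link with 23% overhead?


Effective throughput = 100 * (1 - 23/100) = 77 Mbps
File size in Mb = 918 * 8 = 7344 Mb
Time = 7344 / 77
Time = 95.3766 seconds


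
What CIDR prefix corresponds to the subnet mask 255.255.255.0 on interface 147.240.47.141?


Binary: 11111111.11111111.11111111.00000000
Count leading 1s
Prefix: /24


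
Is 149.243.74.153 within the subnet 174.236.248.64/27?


Subnet network: 174.236.248.64
Test IP AND mask: 149.243.74.128
No, 149.243.74.153 is not in 174.236.248.64/27


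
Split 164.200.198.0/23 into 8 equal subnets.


New prefix = 23 + 3 = 26
Each subnet has 64 addresses
  164.200.198.0/26
  164.200.198.64/26
  164.200.198.128/26
  164.200.198.192/26
  164.200.199.0/26
  164.200.199.64/26
  164.200.199.128/26
  164.200.199.192/26
Subnets: 164.200.198.0/26, 164.200.198.64/26, 164.200.198.128/26, 164.200.198.192/26, 164.200.199.0/26, 164.200.199.64/26, 164.200.199.128/26, 164.200.199.192/26


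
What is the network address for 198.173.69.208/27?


IP:   11000110.10101101.01000101.11010000
Mask: 11111111.11111111.11111111.11100000
AND operation:
Net:  11000110.10101101.01000101.11000000
Network: 198.173.69.192/27


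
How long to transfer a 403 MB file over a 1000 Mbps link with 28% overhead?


Effective throughput = 1000 * (1 - 28/100) = 720 Mbps
File size in Mb = 403 * 8 = 3224 Mb
Time = 3224 / 720
Time = 4.4778 seconds


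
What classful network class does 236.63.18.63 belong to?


First octet: 236
Binary: 11101100
1110xxxx -> Class D (224-239)
Class D (multicast), default mask N/A


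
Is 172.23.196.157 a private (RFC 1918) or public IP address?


RFC 1918 private ranges:
  10.0.0.0/8 (10.0.0.0 - 10.255.255.255)
  172.16.0.0/12 (172.16.0.0 - 172.31.255.255)
  192.168.0.0/16 (192.168.0.0 - 192.168.255.255)
Private (in 172.16.0.0/12)


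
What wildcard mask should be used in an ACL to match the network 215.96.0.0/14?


Subnet mask: 255.252.0.0
Wildcard = 255.255.255.255 - subnet mask
255 - 255 = 0
255 - 252 = 3
255 - 0 = 255
255 - 0 = 255
Wildcard: 0.3.255.255


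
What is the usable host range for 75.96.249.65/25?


Network: 75.96.249.0
Broadcast: 75.96.249.127
First usable = network + 1
Last usable = broadcast - 1
Range: 75.96.249.1 to 75.96.249.126


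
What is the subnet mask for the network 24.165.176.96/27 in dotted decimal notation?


/27 means 27 network bits, 5 host bits
Binary: 11111111111111111111111111100000
Mask: 255.255.255.224


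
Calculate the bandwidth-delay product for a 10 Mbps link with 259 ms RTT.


BDP = bandwidth * RTT
= 10 Mbps * 259 ms
= 10 * 1e6 * 259 / 1000 bits
= 2590000 bits
= 323750 bytes
= 316.1621 KB
BDP = 2590000 bits (323750 bytes)


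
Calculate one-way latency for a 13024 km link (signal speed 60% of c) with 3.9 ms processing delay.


Speed = 0.6 * 3e5 km/s = 180000 km/s
Propagation delay = 13024 / 180000 = 0.0724 s = 72.3556 ms
Processing delay = 3.9 ms
Total one-way latency = 76.2556 ms


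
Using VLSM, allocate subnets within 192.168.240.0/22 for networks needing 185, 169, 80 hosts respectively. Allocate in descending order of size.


185 hosts -> /24 (254 usable): 192.168.240.0/24
169 hosts -> /24 (254 usable): 192.168.241.0/24
80 hosts -> /25 (126 usable): 192.168.242.0/25
Allocation: 192.168.240.0/24 (185 hosts, 254 usable); 192.168.241.0/24 (169 hosts, 254 usable); 192.168.242.0/25 (80 hosts, 126 usable)


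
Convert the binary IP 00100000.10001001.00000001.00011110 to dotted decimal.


00100000 = 32
10001001 = 137
00000001 = 1
00011110 = 30
IP: 32.137.1.30


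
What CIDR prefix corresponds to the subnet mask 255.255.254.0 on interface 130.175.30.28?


Binary: 11111111.11111111.11111110.00000000
Count leading 1s
Prefix: /23


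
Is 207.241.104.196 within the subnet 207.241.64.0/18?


Subnet network: 207.241.64.0
Test IP AND mask: 207.241.64.0
Yes, 207.241.104.196 is in 207.241.64.0/18


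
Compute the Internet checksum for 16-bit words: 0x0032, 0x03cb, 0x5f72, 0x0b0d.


Sum all words (with carry folding):
+ 0x0032 = 0x0032
+ 0x03cb = 0x03fd
+ 0x5f72 = 0x636f
+ 0x0b0d = 0x6e7c
One's complement: ~0x6e7c
Checksum = 0x9183


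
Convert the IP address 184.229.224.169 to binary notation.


184 = 10111000
229 = 11100101
224 = 11100000
169 = 10101001
Binary: 10111000.11100101.11100000.10101001


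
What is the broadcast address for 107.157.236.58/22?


Network: 107.157.236.0/22
Host bits = 10
Set all host bits to 1:
Broadcast: 107.157.239.255


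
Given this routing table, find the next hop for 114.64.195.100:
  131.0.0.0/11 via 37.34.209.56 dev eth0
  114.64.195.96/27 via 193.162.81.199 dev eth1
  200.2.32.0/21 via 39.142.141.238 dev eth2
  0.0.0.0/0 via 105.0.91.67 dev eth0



Longest prefix match for 114.64.195.100:
  /11 131.0.0.0: no
  /27 114.64.195.96: MATCH
  /21 200.2.32.0: no
  /0 0.0.0.0: MATCH
Selected: next-hop 193.162.81.199 via eth1 (matched /27)


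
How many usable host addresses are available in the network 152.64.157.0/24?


Host bits = 32 - 24 = 8
Total addresses = 2^8 = 256
Usable = total - 2 (network and broadcast)
Usable hosts: 254


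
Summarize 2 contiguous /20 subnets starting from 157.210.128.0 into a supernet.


Original prefix: /20
Number of subnets: 2 = 2^1
New prefix = 20 - 1 = 19
Supernet: 157.210.128.0/19


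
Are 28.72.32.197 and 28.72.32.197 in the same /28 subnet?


Mask: 255.255.255.240
28.72.32.197 AND mask = 28.72.32.192
28.72.32.197 AND mask = 28.72.32.192
Yes, same subnet (28.72.32.192)


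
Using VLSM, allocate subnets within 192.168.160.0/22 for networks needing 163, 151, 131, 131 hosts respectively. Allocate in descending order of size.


163 hosts -> /24 (254 usable): 192.168.160.0/24
151 hosts -> /24 (254 usable): 192.168.161.0/24
131 hosts -> /24 (254 usable): 192.168.162.0/24
131 hosts -> /24 (254 usable): 192.168.163.0/24
Allocation: 192.168.160.0/24 (163 hosts, 254 usable); 192.168.161.0/24 (151 hosts, 254 usable); 192.168.162.0/24 (131 hosts, 254 usable); 192.168.163.0/24 (131 hosts, 254 usable)


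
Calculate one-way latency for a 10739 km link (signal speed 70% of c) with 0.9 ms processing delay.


Speed = 0.7 * 3e5 km/s = 210000 km/s
Propagation delay = 10739 / 210000 = 0.0511 s = 51.1381 ms
Processing delay = 0.9 ms
Total one-way latency = 52.0381 ms


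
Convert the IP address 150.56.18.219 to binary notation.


150 = 10010110
56 = 00111000
18 = 00010010
219 = 11011011
Binary: 10010110.00111000.00010010.11011011


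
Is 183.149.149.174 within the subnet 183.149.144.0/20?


Subnet network: 183.149.144.0
Test IP AND mask: 183.149.144.0
Yes, 183.149.149.174 is in 183.149.144.0/20


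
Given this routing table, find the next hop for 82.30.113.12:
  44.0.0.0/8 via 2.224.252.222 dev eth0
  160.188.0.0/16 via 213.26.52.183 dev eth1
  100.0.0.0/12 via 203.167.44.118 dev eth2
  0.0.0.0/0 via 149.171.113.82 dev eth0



Longest prefix match for 82.30.113.12:
  /8 44.0.0.0: no
  /16 160.188.0.0: no
  /12 100.0.0.0: no
  /0 0.0.0.0: MATCH
Selected: next-hop 149.171.113.82 via eth0 (matched /0)


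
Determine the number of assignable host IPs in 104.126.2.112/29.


Host bits = 32 - 29 = 3
Total addresses = 2^3 = 8
Usable = total - 2 (network and broadcast)
Usable hosts: 6


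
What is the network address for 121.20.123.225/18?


IP:   01111001.00010100.01111011.11100001
Mask: 11111111.11111111.11000000.00000000
AND operation:
Net:  01111001.00010100.01000000.00000000
Network: 121.20.64.0/18


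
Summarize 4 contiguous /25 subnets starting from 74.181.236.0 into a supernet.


Original prefix: /25
Number of subnets: 4 = 2^2
New prefix = 25 - 2 = 23
Supernet: 74.181.236.0/23


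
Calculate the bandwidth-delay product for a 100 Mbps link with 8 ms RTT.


BDP = bandwidth * RTT
= 100 Mbps * 8 ms
= 100 * 1e6 * 8 / 1000 bits
= 800000 bits
= 100000 bytes
= 97.6562 KB
BDP = 800000 bits (100000 bytes)


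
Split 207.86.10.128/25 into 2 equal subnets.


New prefix = 25 + 1 = 26
Each subnet has 64 addresses
  207.86.10.128/26
  207.86.10.192/26
Subnets: 207.86.10.128/26, 207.86.10.192/26


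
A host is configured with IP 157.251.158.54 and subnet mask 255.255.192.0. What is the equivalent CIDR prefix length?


Binary: 11111111.11111111.11000000.00000000
Count leading 1s
Prefix: /18


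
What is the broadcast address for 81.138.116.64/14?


Network: 81.136.0.0/14
Host bits = 18
Set all host bits to 1:
Broadcast: 81.139.255.255


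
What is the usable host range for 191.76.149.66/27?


Network: 191.76.149.64
Broadcast: 191.76.149.95
First usable = network + 1
Last usable = broadcast - 1
Range: 191.76.149.65 to 191.76.149.94


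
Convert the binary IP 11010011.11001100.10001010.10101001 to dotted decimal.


11010011 = 211
11001100 = 204
10001010 = 138
10101001 = 169
IP: 211.204.138.169


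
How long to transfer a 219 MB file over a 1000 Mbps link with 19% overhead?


Effective throughput = 1000 * (1 - 19/100) = 810 Mbps
File size in Mb = 219 * 8 = 1752 Mb
Time = 1752 / 810
Time = 2.163 seconds


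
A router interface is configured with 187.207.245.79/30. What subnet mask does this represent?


/30 means 30 network bits, 2 host bits
Binary: 11111111111111111111111111111100
Mask: 255.255.255.252


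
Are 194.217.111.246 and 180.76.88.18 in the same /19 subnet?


Mask: 255.255.224.0
194.217.111.246 AND mask = 194.217.96.0
180.76.88.18 AND mask = 180.76.64.0
No, different subnets (194.217.96.0 vs 180.76.64.0)


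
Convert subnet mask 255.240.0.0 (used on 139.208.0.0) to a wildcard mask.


Subnet mask: 255.240.0.0
Wildcard = 255.255.255.255 - subnet mask
255 - 255 = 0
255 - 240 = 15
255 - 0 = 255
255 - 0 = 255
Wildcard: 0.15.255.255


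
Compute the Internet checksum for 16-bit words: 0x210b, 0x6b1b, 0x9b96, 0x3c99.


Sum all words (with carry folding):
+ 0x210b = 0x210b
+ 0x6b1b = 0x8c26
+ 0x9b96 = 0x27bd
+ 0x3c99 = 0x6456
One's complement: ~0x6456
Checksum = 0x9ba9


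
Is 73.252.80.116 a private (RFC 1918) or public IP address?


RFC 1918 private ranges:
  10.0.0.0/8 (10.0.0.0 - 10.255.255.255)
  172.16.0.0/12 (172.16.0.0 - 172.31.255.255)
  192.168.0.0/16 (192.168.0.0 - 192.168.255.255)
Public (not in any RFC 1918 range)


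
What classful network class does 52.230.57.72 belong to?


First octet: 52
Binary: 00110100
0xxxxxxx -> Class A (1-126)
Class A, default mask 255.0.0.0 (/8)


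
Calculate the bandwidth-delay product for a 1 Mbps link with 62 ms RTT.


BDP = bandwidth * RTT
= 1 Mbps * 62 ms
= 1 * 1e6 * 62 / 1000 bits
= 62000 bits
= 7750 bytes
= 7.5684 KB
BDP = 62000 bits (7750 bytes)


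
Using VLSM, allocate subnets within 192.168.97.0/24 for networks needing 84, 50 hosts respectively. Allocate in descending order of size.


84 hosts -> /25 (126 usable): 192.168.97.0/25
50 hosts -> /26 (62 usable): 192.168.97.128/26
Allocation: 192.168.97.0/25 (84 hosts, 126 usable); 192.168.97.128/26 (50 hosts, 62 usable)


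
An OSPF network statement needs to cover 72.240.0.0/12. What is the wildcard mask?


Subnet mask: 255.240.0.0
Wildcard = 255.255.255.255 - subnet mask
255 - 255 = 0
255 - 240 = 15
255 - 0 = 255
255 - 0 = 255
Wildcard: 0.15.255.255


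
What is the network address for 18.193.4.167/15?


IP:   00010010.11000001.00000100.10100111
Mask: 11111111.11111110.00000000.00000000
AND operation:
Net:  00010010.11000000.00000000.00000000
Network: 18.192.0.0/15


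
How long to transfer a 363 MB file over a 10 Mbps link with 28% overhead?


Effective throughput = 10 * (1 - 28/100) = 7.2 Mbps
File size in Mb = 363 * 8 = 2904 Mb
Time = 2904 / 7.2
Time = 403.3333 seconds


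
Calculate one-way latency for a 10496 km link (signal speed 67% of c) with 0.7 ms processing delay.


Speed = 0.67 * 3e5 km/s = 201000 km/s
Propagation delay = 10496 / 201000 = 0.0522 s = 52.2189 ms
Processing delay = 0.7 ms
Total one-way latency = 52.9189 ms


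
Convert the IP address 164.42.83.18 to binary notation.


164 = 10100100
42 = 00101010
83 = 01010011
18 = 00010010
Binary: 10100100.00101010.01010011.00010010


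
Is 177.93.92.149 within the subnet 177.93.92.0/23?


Subnet network: 177.93.92.0
Test IP AND mask: 177.93.92.0
Yes, 177.93.92.149 is in 177.93.92.0/23


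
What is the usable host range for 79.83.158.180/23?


Network: 79.83.158.0
Broadcast: 79.83.159.255
First usable = network + 1
Last usable = broadcast - 1
Range: 79.83.158.1 to 79.83.159.254


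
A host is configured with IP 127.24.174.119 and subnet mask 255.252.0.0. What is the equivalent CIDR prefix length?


Binary: 11111111.11111100.00000000.00000000
Count leading 1s
Prefix: /14


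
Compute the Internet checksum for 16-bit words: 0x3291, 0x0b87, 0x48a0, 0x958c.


Sum all words (with carry folding):
+ 0x3291 = 0x3291
+ 0x0b87 = 0x3e18
+ 0x48a0 = 0x86b8
+ 0x958c = 0x1c45
One's complement: ~0x1c45
Checksum = 0xe3ba


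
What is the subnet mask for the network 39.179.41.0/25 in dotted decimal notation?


/25 means 25 network bits, 7 host bits
Binary: 11111111111111111111111110000000
Mask: 255.255.255.128


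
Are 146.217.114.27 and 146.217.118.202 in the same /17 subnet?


Mask: 255.255.128.0
146.217.114.27 AND mask = 146.217.0.0
146.217.118.202 AND mask = 146.217.0.0
Yes, same subnet (146.217.0.0)


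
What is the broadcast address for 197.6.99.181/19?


Network: 197.6.96.0/19
Host bits = 13
Set all host bits to 1:
Broadcast: 197.6.127.255


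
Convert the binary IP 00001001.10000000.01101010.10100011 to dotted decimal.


00001001 = 9
10000000 = 128
01101010 = 106
10100011 = 163
IP: 9.128.106.163


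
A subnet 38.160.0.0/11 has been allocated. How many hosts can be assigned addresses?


Host bits = 32 - 11 = 21
Total addresses = 2^21 = 2097152
Usable = total - 2 (network and broadcast)
Usable hosts: 2097150


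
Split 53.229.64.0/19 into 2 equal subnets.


New prefix = 19 + 1 = 20
Each subnet has 4096 addresses
  53.229.64.0/20
  53.229.80.0/20
Subnets: 53.229.64.0/20, 53.229.80.0/20


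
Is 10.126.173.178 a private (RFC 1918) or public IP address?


RFC 1918 private ranges:
  10.0.0.0/8 (10.0.0.0 - 10.255.255.255)
  172.16.0.0/12 (172.16.0.0 - 172.31.255.255)
  192.168.0.0/16 (192.168.0.0 - 192.168.255.255)
Private (in 10.0.0.0/8)


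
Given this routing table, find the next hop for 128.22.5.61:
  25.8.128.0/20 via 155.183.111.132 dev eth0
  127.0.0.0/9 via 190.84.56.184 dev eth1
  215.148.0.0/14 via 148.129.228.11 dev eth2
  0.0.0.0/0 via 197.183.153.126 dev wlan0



Longest prefix match for 128.22.5.61:
  /20 25.8.128.0: no
  /9 127.0.0.0: no
  /14 215.148.0.0: no
  /0 0.0.0.0: MATCH
Selected: next-hop 197.183.153.126 via wlan0 (matched /0)


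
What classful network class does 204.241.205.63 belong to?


First octet: 204
Binary: 11001100
110xxxxx -> Class C (192-223)
Class C, default mask 255.255.255.0 (/24)


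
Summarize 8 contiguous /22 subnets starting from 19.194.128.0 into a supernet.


Original prefix: /22
Number of subnets: 8 = 2^3
New prefix = 22 - 3 = 19
Supernet: 19.194.128.0/19


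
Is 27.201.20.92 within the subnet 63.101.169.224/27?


Subnet network: 63.101.169.224
Test IP AND mask: 27.201.20.64
No, 27.201.20.92 is not in 63.101.169.224/27


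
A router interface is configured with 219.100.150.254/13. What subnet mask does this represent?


/13 means 13 network bits, 19 host bits
Binary: 11111111111110000000000000000000
Mask: 255.248.0.0


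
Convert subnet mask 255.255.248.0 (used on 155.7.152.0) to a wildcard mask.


Subnet mask: 255.255.248.0
Wildcard = 255.255.255.255 - subnet mask
255 - 255 = 0
255 - 255 = 0
255 - 248 = 7
255 - 0 = 255
Wildcard: 0.0.7.255


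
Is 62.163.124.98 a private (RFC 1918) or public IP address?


RFC 1918 private ranges:
  10.0.0.0/8 (10.0.0.0 - 10.255.255.255)
  172.16.0.0/12 (172.16.0.0 - 172.31.255.255)
  192.168.0.0/16 (192.168.0.0 - 192.168.255.255)
Public (not in any RFC 1918 range)


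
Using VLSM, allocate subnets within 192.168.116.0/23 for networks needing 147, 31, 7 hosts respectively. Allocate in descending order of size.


147 hosts -> /24 (254 usable): 192.168.116.0/24
31 hosts -> /26 (62 usable): 192.168.117.0/26
7 hosts -> /28 (14 usable): 192.168.117.64/28
Allocation: 192.168.116.0/24 (147 hosts, 254 usable); 192.168.117.0/26 (31 hosts, 62 usable); 192.168.117.64/28 (7 hosts, 14 usable)


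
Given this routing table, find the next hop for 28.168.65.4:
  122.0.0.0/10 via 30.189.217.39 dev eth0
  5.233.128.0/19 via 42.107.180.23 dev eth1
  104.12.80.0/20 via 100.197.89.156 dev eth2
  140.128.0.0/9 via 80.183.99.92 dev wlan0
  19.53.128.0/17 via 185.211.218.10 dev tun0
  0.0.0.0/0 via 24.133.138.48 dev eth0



Longest prefix match for 28.168.65.4:
  /10 122.0.0.0: no
  /19 5.233.128.0: no
  /20 104.12.80.0: no
  /9 140.128.0.0: no
  /17 19.53.128.0: no
  /0 0.0.0.0: MATCH
Selected: next-hop 24.133.138.48 via eth0 (matched /0)


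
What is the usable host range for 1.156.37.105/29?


Network: 1.156.37.104
Broadcast: 1.156.37.111
First usable = network + 1
Last usable = broadcast - 1
Range: 1.156.37.105 to 1.156.37.110


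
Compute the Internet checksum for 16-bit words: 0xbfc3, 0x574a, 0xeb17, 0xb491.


Sum all words (with carry folding):
+ 0xbfc3 = 0xbfc3
+ 0x574a = 0x170e
+ 0xeb17 = 0x0226
+ 0xb491 = 0xb6b7
One's complement: ~0xb6b7
Checksum = 0x4948


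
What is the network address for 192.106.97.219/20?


IP:   11000000.01101010.01100001.11011011
Mask: 11111111.11111111.11110000.00000000
AND operation:
Net:  11000000.01101010.01100000.00000000
Network: 192.106.96.0/20


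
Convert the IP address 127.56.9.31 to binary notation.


127 = 01111111
56 = 00111000
9 = 00001001
31 = 00011111
Binary: 01111111.00111000.00001001.00011111


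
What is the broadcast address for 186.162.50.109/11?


Network: 186.160.0.0/11
Host bits = 21
Set all host bits to 1:
Broadcast: 186.191.255.255


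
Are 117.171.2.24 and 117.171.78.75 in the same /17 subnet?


Mask: 255.255.128.0
117.171.2.24 AND mask = 117.171.0.0
117.171.78.75 AND mask = 117.171.0.0
Yes, same subnet (117.171.0.0)


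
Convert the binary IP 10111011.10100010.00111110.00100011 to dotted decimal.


10111011 = 187
10100010 = 162
00111110 = 62
00100011 = 35
IP: 187.162.62.35


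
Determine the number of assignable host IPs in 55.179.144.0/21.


Host bits = 32 - 21 = 11
Total addresses = 2^11 = 2048
Usable = total - 2 (network and broadcast)
Usable hosts: 2046


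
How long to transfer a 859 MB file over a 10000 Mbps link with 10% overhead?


Effective throughput = 10000 * (1 - 10/100) = 9000 Mbps
File size in Mb = 859 * 8 = 6872 Mb
Time = 6872 / 9000
Time = 0.7636 seconds


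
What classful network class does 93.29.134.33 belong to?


First octet: 93
Binary: 01011101
0xxxxxxx -> Class A (1-126)
Class A, default mask 255.0.0.0 (/8)


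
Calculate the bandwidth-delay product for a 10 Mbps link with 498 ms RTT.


BDP = bandwidth * RTT
= 10 Mbps * 498 ms
= 10 * 1e6 * 498 / 1000 bits
= 4980000 bits
= 622500 bytes
= 607.9102 KB
BDP = 4980000 bits (622500 bytes)


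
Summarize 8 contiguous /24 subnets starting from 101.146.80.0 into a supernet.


Original prefix: /24
Number of subnets: 8 = 2^3
New prefix = 24 - 3 = 21
Supernet: 101.146.80.0/21


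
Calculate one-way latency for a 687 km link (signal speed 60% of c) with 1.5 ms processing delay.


Speed = 0.6 * 3e5 km/s = 180000 km/s
Propagation delay = 687 / 180000 = 0.0038 s = 3.8167 ms
Processing delay = 1.5 ms
Total one-way latency = 5.3167 ms


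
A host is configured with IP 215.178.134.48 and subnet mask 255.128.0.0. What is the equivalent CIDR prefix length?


Binary: 11111111.10000000.00000000.00000000
Count leading 1s
Prefix: /9


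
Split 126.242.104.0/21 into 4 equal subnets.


New prefix = 21 + 2 = 23
Each subnet has 512 addresses
  126.242.104.0/23
  126.242.106.0/23
  126.242.108.0/23
  126.242.110.0/23
Subnets: 126.242.104.0/23, 126.242.106.0/23, 126.242.108.0/23, 126.242.110.0/23


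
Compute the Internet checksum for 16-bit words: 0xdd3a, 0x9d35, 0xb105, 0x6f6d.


Sum all words (with carry folding):
+ 0xdd3a = 0xdd3a
+ 0x9d35 = 0x7a70
+ 0xb105 = 0x2b76
+ 0x6f6d = 0x9ae3
One's complement: ~0x9ae3
Checksum = 0x651c


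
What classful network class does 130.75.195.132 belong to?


First octet: 130
Binary: 10000010
10xxxxxx -> Class B (128-191)
Class B, default mask 255.255.0.0 (/16)


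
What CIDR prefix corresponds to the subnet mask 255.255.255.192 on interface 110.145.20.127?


Binary: 11111111.11111111.11111111.11000000
Count leading 1s
Prefix: /26


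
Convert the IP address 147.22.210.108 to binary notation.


147 = 10010011
22 = 00010110
210 = 11010010
108 = 01101100
Binary: 10010011.00010110.11010010.01101100


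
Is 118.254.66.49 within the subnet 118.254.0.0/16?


Subnet network: 118.254.0.0
Test IP AND mask: 118.254.0.0
Yes, 118.254.66.49 is in 118.254.0.0/16


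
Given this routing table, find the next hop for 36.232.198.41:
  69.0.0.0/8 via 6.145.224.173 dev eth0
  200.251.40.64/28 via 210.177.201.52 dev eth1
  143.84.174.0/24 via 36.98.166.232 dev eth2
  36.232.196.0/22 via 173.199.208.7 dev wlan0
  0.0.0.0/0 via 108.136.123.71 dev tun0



Longest prefix match for 36.232.198.41:
  /8 69.0.0.0: no
  /28 200.251.40.64: no
  /24 143.84.174.0: no
  /22 36.232.196.0: MATCH
  /0 0.0.0.0: MATCH
Selected: next-hop 173.199.208.7 via wlan0 (matched /22)


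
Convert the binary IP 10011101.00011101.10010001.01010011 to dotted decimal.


10011101 = 157
00011101 = 29
10010001 = 145
01010011 = 83
IP: 157.29.145.83


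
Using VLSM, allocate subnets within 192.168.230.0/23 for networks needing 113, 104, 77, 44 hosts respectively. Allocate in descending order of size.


113 hosts -> /25 (126 usable): 192.168.230.0/25
104 hosts -> /25 (126 usable): 192.168.230.128/25
77 hosts -> /25 (126 usable): 192.168.231.0/25
44 hosts -> /26 (62 usable): 192.168.231.128/26
Allocation: 192.168.230.0/25 (113 hosts, 126 usable); 192.168.230.128/25 (104 hosts, 126 usable); 192.168.231.0/25 (77 hosts, 126 usable); 192.168.231.128/26 (44 hosts, 62 usable)


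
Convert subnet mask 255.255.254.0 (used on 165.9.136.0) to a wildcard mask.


Subnet mask: 255.255.254.0
Wildcard = 255.255.255.255 - subnet mask
255 - 255 = 0
255 - 255 = 0
255 - 254 = 1
255 - 0 = 255
Wildcard: 0.0.1.255


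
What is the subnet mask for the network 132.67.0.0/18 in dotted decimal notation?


/18 means 18 network bits, 14 host bits
Binary: 11111111111111111100000000000000
Mask: 255.255.192.0


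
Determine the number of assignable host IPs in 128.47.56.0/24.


Host bits = 32 - 24 = 8
Total addresses = 2^8 = 256
Usable = total - 2 (network and broadcast)
Usable hosts: 254


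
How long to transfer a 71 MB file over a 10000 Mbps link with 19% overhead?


Effective throughput = 10000 * (1 - 19/100) = 8100.0 Mbps
File size in Mb = 71 * 8 = 568 Mb
Time = 568 / 8100.0
Time = 0.0701 seconds


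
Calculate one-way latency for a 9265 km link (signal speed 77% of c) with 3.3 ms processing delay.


Speed = 0.77 * 3e5 km/s = 231000 km/s
Propagation delay = 9265 / 231000 = 0.0401 s = 40.1082 ms
Processing delay = 3.3 ms
Total one-way latency = 43.4082 ms


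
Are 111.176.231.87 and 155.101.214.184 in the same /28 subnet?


Mask: 255.255.255.240
111.176.231.87 AND mask = 111.176.231.80
155.101.214.184 AND mask = 155.101.214.176
No, different subnets (111.176.231.80 vs 155.101.214.176)


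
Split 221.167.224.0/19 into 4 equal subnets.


New prefix = 19 + 2 = 21
Each subnet has 2048 addresses
  221.167.224.0/21
  221.167.232.0/21
  221.167.240.0/21
  221.167.248.0/21
Subnets: 221.167.224.0/21, 221.167.232.0/21, 221.167.240.0/21, 221.167.248.0/21


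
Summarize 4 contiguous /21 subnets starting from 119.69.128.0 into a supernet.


Original prefix: /21
Number of subnets: 4 = 2^2
New prefix = 21 - 2 = 19
Supernet: 119.69.128.0/19


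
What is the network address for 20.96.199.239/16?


IP:   00010100.01100000.11000111.11101111
Mask: 11111111.11111111.00000000.00000000
AND operation:
Net:  00010100.01100000.00000000.00000000
Network: 20.96.0.0/16


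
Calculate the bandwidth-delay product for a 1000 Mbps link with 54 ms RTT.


BDP = bandwidth * RTT
= 1000 Mbps * 54 ms
= 1000 * 1e6 * 54 / 1000 bits
= 54000000 bits
= 6750000 bytes
= 6591.7969 KB
BDP = 54000000 bits (6750000 bytes)


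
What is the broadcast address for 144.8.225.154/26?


Network: 144.8.225.128/26
Host bits = 6
Set all host bits to 1:
Broadcast: 144.8.225.191


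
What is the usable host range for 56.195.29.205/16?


Network: 56.195.0.0
Broadcast: 56.195.255.255
First usable = network + 1
Last usable = broadcast - 1
Range: 56.195.0.1 to 56.195.255.254


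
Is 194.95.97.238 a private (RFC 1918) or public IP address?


RFC 1918 private ranges:
  10.0.0.0/8 (10.0.0.0 - 10.255.255.255)
  172.16.0.0/12 (172.16.0.0 - 172.31.255.255)
  192.168.0.0/16 (192.168.0.0 - 192.168.255.255)
Public (not in any RFC 1918 range)


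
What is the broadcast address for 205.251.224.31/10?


Network: 205.192.0.0/10
Host bits = 22
Set all host bits to 1:
Broadcast: 205.255.255.255


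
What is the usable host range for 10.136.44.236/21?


Network: 10.136.40.0
Broadcast: 10.136.47.255
First usable = network + 1
Last usable = broadcast - 1
Range: 10.136.40.1 to 10.136.47.254


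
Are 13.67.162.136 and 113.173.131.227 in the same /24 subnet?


Mask: 255.255.255.0
13.67.162.136 AND mask = 13.67.162.0
113.173.131.227 AND mask = 113.173.131.0
No, different subnets (13.67.162.0 vs 113.173.131.0)


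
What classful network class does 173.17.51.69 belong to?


First octet: 173
Binary: 10101101
10xxxxxx -> Class B (128-191)
Class B, default mask 255.255.0.0 (/16)


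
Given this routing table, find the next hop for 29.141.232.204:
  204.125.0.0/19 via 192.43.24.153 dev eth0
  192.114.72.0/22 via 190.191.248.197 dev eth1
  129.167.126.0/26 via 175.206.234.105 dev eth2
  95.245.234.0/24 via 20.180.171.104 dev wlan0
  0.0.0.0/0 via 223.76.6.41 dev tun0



Longest prefix match for 29.141.232.204:
  /19 204.125.0.0: no
  /22 192.114.72.0: no
  /26 129.167.126.0: no
  /24 95.245.234.0: no
  /0 0.0.0.0: MATCH
Selected: next-hop 223.76.6.41 via tun0 (matched /0)


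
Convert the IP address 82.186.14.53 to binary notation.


82 = 01010010
186 = 10111010
14 = 00001110
53 = 00110101
Binary: 01010010.10111010.00001110.00110101


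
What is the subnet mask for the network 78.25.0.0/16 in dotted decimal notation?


/16 means 16 network bits, 16 host bits
Binary: 11111111111111110000000000000000
Mask: 255.255.0.0


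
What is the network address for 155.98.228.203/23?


IP:   10011011.01100010.11100100.11001011
Mask: 11111111.11111111.11111110.00000000
AND operation:
Net:  10011011.01100010.11100100.00000000
Network: 155.98.228.0/23


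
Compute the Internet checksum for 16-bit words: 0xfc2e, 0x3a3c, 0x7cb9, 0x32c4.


Sum all words (with carry folding):
+ 0xfc2e = 0xfc2e
+ 0x3a3c = 0x366b
+ 0x7cb9 = 0xb324
+ 0x32c4 = 0xe5e8
One's complement: ~0xe5e8
Checksum = 0x1a17


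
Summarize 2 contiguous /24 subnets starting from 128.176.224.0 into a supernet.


Original prefix: /24
Number of subnets: 2 = 2^1
New prefix = 24 - 1 = 23
Supernet: 128.176.224.0/23


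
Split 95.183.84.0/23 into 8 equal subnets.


New prefix = 23 + 3 = 26
Each subnet has 64 addresses
  95.183.84.0/26
  95.183.84.64/26
  95.183.84.128/26
  95.183.84.192/26
  95.183.85.0/26
  95.183.85.64/26
  95.183.85.128/26
  95.183.85.192/26
Subnets: 95.183.84.0/26, 95.183.84.64/26, 95.183.84.128/26, 95.183.84.192/26, 95.183.85.0/26, 95.183.85.64/26, 95.183.85.128/26, 95.183.85.192/26


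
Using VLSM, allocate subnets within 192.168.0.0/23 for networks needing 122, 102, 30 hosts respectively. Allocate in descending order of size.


122 hosts -> /25 (126 usable): 192.168.0.0/25
102 hosts -> /25 (126 usable): 192.168.0.128/25
30 hosts -> /27 (30 usable): 192.168.1.0/27
Allocation: 192.168.0.0/25 (122 hosts, 126 usable); 192.168.0.128/25 (102 hosts, 126 usable); 192.168.1.0/27 (30 hosts, 30 usable)


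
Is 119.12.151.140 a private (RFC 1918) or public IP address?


RFC 1918 private ranges:
  10.0.0.0/8 (10.0.0.0 - 10.255.255.255)
  172.16.0.0/12 (172.16.0.0 - 172.31.255.255)
  192.168.0.0/16 (192.168.0.0 - 192.168.255.255)
Public (not in any RFC 1918 range)


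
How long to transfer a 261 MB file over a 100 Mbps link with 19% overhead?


Effective throughput = 100 * (1 - 19/100) = 81 Mbps
File size in Mb = 261 * 8 = 2088 Mb
Time = 2088 / 81
Time = 25.7778 seconds


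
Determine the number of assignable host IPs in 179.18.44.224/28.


Host bits = 32 - 28 = 4
Total addresses = 2^4 = 16
Usable = total - 2 (network and broadcast)
Usable hosts: 14


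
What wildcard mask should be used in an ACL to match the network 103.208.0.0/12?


Subnet mask: 255.240.0.0
Wildcard = 255.255.255.255 - subnet mask
255 - 255 = 0
255 - 240 = 15
255 - 0 = 255
255 - 0 = 255
Wildcard: 0.15.255.255


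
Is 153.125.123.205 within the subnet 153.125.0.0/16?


Subnet network: 153.125.0.0
Test IP AND mask: 153.125.0.0
Yes, 153.125.123.205 is in 153.125.0.0/16


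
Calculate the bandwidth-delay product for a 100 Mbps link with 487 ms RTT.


BDP = bandwidth * RTT
= 100 Mbps * 487 ms
= 100 * 1e6 * 487 / 1000 bits
= 48700000 bits
= 6087500 bytes
= 5944.8242 KB
BDP = 48700000 bits (6087500 bytes)


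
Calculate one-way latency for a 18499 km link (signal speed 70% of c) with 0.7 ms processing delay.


Speed = 0.7 * 3e5 km/s = 210000 km/s
Propagation delay = 18499 / 210000 = 0.0881 s = 88.0905 ms
Processing delay = 0.7 ms
Total one-way latency = 88.7905 ms


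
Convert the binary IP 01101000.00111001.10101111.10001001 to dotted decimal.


01101000 = 104
00111001 = 57
10101111 = 175
10001001 = 137
IP: 104.57.175.137


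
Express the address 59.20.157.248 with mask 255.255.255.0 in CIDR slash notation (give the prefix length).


Binary: 11111111.11111111.11111111.00000000
Count leading 1s
Prefix: /24


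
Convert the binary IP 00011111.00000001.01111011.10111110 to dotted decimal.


00011111 = 31
00000001 = 1
01111011 = 123
10111110 = 190
IP: 31.1.123.190


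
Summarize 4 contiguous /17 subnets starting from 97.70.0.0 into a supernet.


Original prefix: /17
Number of subnets: 4 = 2^2
New prefix = 17 - 2 = 15
Supernet: 97.70.0.0/15


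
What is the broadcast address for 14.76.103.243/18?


Network: 14.76.64.0/18
Host bits = 14
Set all host bits to 1:
Broadcast: 14.76.127.255


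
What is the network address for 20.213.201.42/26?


IP:   00010100.11010101.11001001.00101010
Mask: 11111111.11111111.11111111.11000000
AND operation:
Net:  00010100.11010101.11001001.00000000
Network: 20.213.201.0/26
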